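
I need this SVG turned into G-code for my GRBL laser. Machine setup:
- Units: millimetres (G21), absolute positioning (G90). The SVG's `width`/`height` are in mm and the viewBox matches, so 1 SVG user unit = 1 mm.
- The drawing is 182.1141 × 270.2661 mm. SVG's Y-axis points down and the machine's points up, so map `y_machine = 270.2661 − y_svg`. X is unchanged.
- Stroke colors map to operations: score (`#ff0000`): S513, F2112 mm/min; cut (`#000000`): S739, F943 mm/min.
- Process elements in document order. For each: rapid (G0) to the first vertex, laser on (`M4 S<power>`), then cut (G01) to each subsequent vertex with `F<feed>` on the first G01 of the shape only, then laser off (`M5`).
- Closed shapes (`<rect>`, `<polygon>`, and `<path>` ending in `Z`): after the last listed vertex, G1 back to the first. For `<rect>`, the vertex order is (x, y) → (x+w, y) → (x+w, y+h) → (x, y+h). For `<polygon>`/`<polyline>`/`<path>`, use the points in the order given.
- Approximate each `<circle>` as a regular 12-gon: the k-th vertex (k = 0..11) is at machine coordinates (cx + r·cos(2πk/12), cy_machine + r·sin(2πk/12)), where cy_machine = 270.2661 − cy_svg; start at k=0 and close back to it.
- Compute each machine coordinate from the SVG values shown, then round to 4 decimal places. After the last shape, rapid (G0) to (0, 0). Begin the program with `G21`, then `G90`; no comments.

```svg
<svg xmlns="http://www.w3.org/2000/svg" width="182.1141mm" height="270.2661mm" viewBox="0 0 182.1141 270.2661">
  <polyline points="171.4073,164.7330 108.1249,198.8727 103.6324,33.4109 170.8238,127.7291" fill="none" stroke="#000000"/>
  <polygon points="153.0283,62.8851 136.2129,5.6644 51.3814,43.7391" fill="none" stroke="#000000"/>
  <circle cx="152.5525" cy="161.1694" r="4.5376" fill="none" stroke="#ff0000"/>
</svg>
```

G21
G90
G0 X171.4073 Y105.5331
M4 S739
G01 X108.1249 Y71.3934 F943
G01 X103.6324 Y236.8552
G01 X170.8238 Y142.5370
M5
G0 X153.0283 Y207.3810
M4 S739
G01 X136.2129 Y264.6017 F943
G01 X51.3814 Y226.5270
G01 X153.0283 Y207.3810
M5
G0 X157.0901 Y109.0967
M4 S513
G01 X156.4822 Y111.3655 F2112
G01 X154.8213 Y113.0264
G01 X152.5525 Y113.6343
G01 X150.2837 Y113.0264
G01 X148.6228 Y111.3655
G01 X148.0149 Y109.0967
G01 X148.6228 Y106.8279
G01 X150.2837 Y105.1670
G01 X152.5525 Y104.5591
G01 X154.8213 Y105.1670
G01 X156.4822 Y106.8279
G01 X157.0901 Y109.0967
M5
G0 X0.0000 Y0.0000

Since the viewBox matches the mm dimensions, user units are millimetres directly. The only transform is the Y-flip y_m = 270.2661 − y_svg.

Shape 1 is a open polyline drawn with `<polyline>`. Its stroke #000000 means cut at S739, F943. After flipping Y the toolpath is (171.4073,105.5331) → (108.1249,71.3934) → (103.6324,236.8552) → (170.8238,142.5370).

Shape 2 is a closed polygon drawn with `<polygon>`. Its stroke #000000 means cut at S739, F943. After flipping Y the toolpath is (153.0283,207.3810) → (136.2129,264.6017) → (51.3814,226.5270) → (153.0283,207.3810), returning to the start.

Shape 3 is a circle drawn with `<circle>`. Its stroke #ff0000 means score at S513, F2112. After flipping Y the toolpath is (157.0901,109.0967) → (156.4822,111.3655) → (154.8213,113.0264) → (152.5525,113.6343) → (150.2837,113.0264) → (148.6228,111.3655) → (148.0149,109.0967) → (148.6228,106.8279) → (150.2837,105.1670) → (152.5525,104.5591) → (154.8213,105.1670) → (156.4822,106.8279) → (157.0901,109.0967), returning to the start.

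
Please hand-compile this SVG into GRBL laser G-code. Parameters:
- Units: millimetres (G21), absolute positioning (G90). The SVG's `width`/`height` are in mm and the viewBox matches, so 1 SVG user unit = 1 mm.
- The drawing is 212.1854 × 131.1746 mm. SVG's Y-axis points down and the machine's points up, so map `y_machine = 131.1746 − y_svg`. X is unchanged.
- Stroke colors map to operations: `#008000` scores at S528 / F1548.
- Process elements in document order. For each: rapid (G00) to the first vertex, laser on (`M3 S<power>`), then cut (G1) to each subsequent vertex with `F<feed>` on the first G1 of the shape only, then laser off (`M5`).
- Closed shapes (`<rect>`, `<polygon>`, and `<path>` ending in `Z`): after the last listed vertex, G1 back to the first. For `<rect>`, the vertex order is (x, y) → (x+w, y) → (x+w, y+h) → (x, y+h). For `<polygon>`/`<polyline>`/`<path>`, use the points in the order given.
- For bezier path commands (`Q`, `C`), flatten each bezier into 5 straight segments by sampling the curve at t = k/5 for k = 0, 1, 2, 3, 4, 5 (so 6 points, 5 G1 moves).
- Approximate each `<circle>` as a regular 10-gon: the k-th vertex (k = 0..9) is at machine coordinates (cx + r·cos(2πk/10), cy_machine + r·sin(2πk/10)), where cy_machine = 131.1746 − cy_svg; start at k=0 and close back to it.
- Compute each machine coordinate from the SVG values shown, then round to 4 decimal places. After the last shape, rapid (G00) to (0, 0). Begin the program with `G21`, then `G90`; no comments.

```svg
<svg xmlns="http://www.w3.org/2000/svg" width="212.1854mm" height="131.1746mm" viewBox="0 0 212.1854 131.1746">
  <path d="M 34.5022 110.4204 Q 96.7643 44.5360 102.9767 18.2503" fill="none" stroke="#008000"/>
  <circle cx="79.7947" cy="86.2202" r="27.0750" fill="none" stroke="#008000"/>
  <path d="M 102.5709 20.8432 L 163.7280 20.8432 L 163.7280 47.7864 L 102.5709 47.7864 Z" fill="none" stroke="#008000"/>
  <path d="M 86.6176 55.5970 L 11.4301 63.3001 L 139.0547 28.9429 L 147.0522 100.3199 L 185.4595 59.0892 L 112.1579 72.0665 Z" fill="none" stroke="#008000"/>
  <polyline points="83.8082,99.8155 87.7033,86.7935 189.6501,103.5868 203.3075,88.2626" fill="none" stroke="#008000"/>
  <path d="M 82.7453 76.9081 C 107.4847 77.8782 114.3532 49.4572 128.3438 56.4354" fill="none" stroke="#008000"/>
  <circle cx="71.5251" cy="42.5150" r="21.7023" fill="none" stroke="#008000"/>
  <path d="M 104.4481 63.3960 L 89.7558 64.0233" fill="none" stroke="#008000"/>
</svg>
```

Since the viewBox matches the mm dimensions, user units are millimetres directly. The only transform is the Y-flip y_m = 131.1746 − y_svg.

Shape 1 is a quadratic bezier drawn with `<path>`. Its stroke #008000 means score at S528, F1548. After flipping Y the toolpath is (34.5022,20.7542) → (57.1651,45.5240) → (75.3439,67.1259) → (89.0388,85.5599) → (98.2498,100.8261) → (102.9767,112.9243).

Shape 2 is a circle drawn with `<circle>`. Its stroke #008000 means score at S528, F1548. After flipping Y the toolpath is (106.8697,44.9544) → (101.6988,60.8687) → (88.1613,70.7043) → (71.4281,70.7043) → (57.8906,60.8687) → (52.7197,44.9544) → (57.8906,29.0401) → (71.4281,19.2045) → (88.1613,19.2045) → (101.6988,29.0401) → (106.8697,44.9544), returning to the start.

Shape 3 is a rectangle drawn with `<path>`. Its stroke #008000 means score at S528, F1548. After flipping Y the toolpath is (102.5709,110.3314) → (163.7280,110.3314) → (163.7280,83.3882) → (102.5709,83.3882) → (102.5709,110.3314), returning to the start.

Shape 4 is a closed polygon drawn with `<path>`. Its stroke #008000 means score at S528, F1548. After flipping Y the toolpath is (86.6176,75.5776) → (11.4301,67.8745) → (139.0547,102.2317) → (147.0522,30.8547) → (185.4595,72.0854) → (112.1579,59.1081) → (86.6176,75.5776), returning to the start.

Shape 5 is a open polyline drawn with `<polyline>`. Its stroke #008000 means score at S528, F1548. After flipping Y the toolpath is (83.8082,31.3591) → (87.7033,44.3811) → (189.6501,27.5878) → (203.3075,42.9120).

Shape 6 is a cubic bezier drawn with `<path>`. Its stroke #008000 means score at S528, F1548. After flipping Y the toolpath is (82.7453,54.2665) → (95.6444,56.6930) → (105.4541,63.0635) → (113.3741,70.2680) → (120.6041,75.1965) → (128.3438,74.7392).

Shape 7 is a circle drawn with `<circle>`. Its stroke #008000 means score at S528, F1548. After flipping Y the toolpath is (93.2274,88.6596) → (89.0826,101.4159) → (78.2315,109.2997) → (64.8187,109.2997) → (53.9676,101.4159) → (49.8228,88.6596) → (53.9676,75.9033) → (64.8187,68.0195) → (78.2315,68.0195) → (89.0826,75.9033) → (93.2274,88.6596), returning to the start.

Shape 8 is a line segment drawn with `<path>`. Its stroke #008000 means score at S528, F1548. After flipping Y the toolpath is (104.4481,67.7786) → (89.7558,67.1513).

G21
G90
G00 X34.5022 Y20.7542
M3 S528
G1 X57.1651 Y45.5240 F1548
G1 X75.3439 Y67.1259
G1 X89.0388 Y85.5599
G1 X98.2498 Y100.8261
G1 X102.9767 Y112.9243
M5
G00 X106.8697 Y44.9544
M3 S528
G1 X101.6988 Y60.8687 F1548
G1 X88.1613 Y70.7043
G1 X71.4281 Y70.7043
G1 X57.8906 Y60.8687
G1 X52.7197 Y44.9544
G1 X57.8906 Y29.0401
G1 X71.4281 Y19.2045
G1 X88.1613 Y19.2045
G1 X101.6988 Y29.0401
G1 X106.8697 Y44.9544
M5
G00 X102.5709 Y110.3314
M3 S528
G1 X163.7280 Y110.3314 F1548
G1 X163.7280 Y83.3882
G1 X102.5709 Y83.3882
G1 X102.5709 Y110.3314
M5
G00 X86.6176 Y75.5776
M3 S528
G1 X11.4301 Y67.8745 F1548
G1 X139.0547 Y102.2317
G1 X147.0522 Y30.8547
G1 X185.4595 Y72.0854
G1 X112.1579 Y59.1081
G1 X86.6176 Y75.5776
M5
G00 X83.8082 Y31.3591
M3 S528
G1 X87.7033 Y44.3811 F1548
G1 X189.6501 Y27.5878
G1 X203.3075 Y42.9120
M5
G00 X82.7453 Y54.2665
M3 S528
G1 X95.6444 Y56.6930 F1548
G1 X105.4541 Y63.0635
G1 X113.3741 Y70.2680
G1 X120.6041 Y75.1965
G1 X128.3438 Y74.7392
M5
G00 X93.2274 Y88.6596
M3 S528
G1 X89.0826 Y101.4159 F1548
G1 X78.2315 Y109.2997
G1 X64.8187 Y109.2997
G1 X53.9676 Y101.4159
G1 X49.8228 Y88.6596
G1 X53.9676 Y75.9033
G1 X64.8187 Y68.0195
G1 X78.2315 Y68.0195
G1 X89.0826 Y75.9033
G1 X93.2274 Y88.6596
M5
G00 X104.4481 Y67.7786
M3 S528
G1 X89.7558 Y67.1513 F1548
M5
G00 X0.0000 Y0.0000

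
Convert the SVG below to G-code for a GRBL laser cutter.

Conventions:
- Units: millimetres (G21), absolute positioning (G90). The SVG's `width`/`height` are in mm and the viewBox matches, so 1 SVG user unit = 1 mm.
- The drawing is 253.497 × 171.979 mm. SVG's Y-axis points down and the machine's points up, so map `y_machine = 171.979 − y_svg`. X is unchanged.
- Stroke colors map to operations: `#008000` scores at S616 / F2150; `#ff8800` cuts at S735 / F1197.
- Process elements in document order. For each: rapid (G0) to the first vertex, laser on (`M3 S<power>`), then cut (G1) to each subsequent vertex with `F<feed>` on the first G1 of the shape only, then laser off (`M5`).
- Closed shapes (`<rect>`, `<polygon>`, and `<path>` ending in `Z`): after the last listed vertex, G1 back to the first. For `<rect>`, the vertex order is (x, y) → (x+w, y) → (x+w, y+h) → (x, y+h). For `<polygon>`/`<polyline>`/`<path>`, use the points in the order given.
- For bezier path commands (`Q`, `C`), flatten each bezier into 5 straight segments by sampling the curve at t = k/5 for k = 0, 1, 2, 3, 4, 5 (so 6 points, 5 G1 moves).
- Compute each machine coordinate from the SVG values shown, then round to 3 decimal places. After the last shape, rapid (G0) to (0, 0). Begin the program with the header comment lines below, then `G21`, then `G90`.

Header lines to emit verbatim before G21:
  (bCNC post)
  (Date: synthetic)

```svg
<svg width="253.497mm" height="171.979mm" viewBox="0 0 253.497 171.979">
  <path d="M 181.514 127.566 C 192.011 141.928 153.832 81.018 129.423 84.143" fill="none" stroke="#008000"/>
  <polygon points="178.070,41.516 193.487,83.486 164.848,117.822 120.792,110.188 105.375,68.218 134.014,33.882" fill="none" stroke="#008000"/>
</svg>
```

(bCNC post)
(Date: synthetic)
G21
G90
G0 X181.514 Y44.413
M3 S616
G1 X182.471 Y43.714 F2150
G1 X174.742 Y54.394
G1 X161.327 Y69.765
G1 X145.221 Y83.141
G1 X129.423 Y87.836
M5
G0 X178.070 Y130.463
M3 S616
G1 X193.487 Y88.493 F2150
G1 X164.848 Y54.157
G1 X120.792 Y61.791
G1 X105.375 Y103.761
G1 X134.014 Y138.097
G1 X178.070 Y130.463
M5
G0 X0.000 Y0.000

1 u = 1 mm; y_m = 171.979 − y.

[1] `<path>` cubic bezier, #008000→score S616 F2150: (181.514,44.413) → (182.471,43.714) → (174.742,54.394) → (161.327,69.765) → (145.221,83.141) → (129.423,87.836)

[2] `<polygon>` regular polygon, #008000→score S616 F2150: (178.070,130.463) → (193.487,88.493) → (164.848,54.157) → (120.792,61.791) → (105.375,103.761) → (134.014,138.097) → (178.070,130.463) (closed)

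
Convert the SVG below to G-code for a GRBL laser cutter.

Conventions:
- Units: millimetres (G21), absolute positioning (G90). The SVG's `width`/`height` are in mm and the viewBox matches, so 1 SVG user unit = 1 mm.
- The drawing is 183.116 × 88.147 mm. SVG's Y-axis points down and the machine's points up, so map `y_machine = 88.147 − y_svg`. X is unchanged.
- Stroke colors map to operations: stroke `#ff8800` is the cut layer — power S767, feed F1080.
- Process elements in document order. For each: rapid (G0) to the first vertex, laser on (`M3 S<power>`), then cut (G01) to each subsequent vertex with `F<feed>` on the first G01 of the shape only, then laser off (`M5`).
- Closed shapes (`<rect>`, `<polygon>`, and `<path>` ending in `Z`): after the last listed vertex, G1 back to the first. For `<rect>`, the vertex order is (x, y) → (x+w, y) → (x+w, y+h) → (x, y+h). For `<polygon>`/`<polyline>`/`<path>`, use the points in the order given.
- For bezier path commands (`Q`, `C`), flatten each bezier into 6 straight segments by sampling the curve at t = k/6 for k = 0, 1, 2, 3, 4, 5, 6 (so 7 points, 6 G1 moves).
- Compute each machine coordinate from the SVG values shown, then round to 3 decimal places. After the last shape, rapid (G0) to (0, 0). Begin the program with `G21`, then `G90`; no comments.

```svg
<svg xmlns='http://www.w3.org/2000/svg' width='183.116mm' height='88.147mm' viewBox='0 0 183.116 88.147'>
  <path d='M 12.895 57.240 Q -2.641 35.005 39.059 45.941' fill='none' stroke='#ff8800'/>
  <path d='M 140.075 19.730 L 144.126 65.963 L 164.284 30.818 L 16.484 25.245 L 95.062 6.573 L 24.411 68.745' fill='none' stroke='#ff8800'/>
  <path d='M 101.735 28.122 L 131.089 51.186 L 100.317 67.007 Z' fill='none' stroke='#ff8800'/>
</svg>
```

G21
G90
G0 X12.895 Y30.907
M3 S767
G01 X9.306 Y37.397 F1080
G01 X8.897 Y42.045
G01 X11.668 Y44.849
G01 X17.619 Y45.811
G01 X26.749 Y44.930
G01 X39.059 Y42.206
M5
G0 X140.075 Y68.417
M3 S767
G01 X144.126 Y22.184 F1080
G01 X164.284 Y57.329
G01 X16.484 Y62.902
G01 X95.062 Y81.574
G01 X24.411 Y19.402
M5
G0 X101.735 Y60.025
M3 S767
G01 X131.089 Y36.961 F1080
G01 X100.317 Y21.140
G01 X101.735 Y60.025
M5
G0 X0.000 Y0.000

1 u = 1 mm; y_m = 88.147 − y.

[1] `<path>` quadratic bezier, #ff8800→cut S767 F1080: (12.895,30.907) → (9.306,37.397) → (8.897,42.045) → (11.668,44.849) → (17.619,45.811) → (26.749,44.930) → (39.059,42.206)

[2] `<path>` open polyline, #ff8800→cut S767 F1080: (140.075,68.417) → (144.126,22.184) → (164.284,57.329) → (16.484,62.902) → (95.062,81.574) → (24.411,19.402)

[3] `<path>` closed polygon, #ff8800→cut S767 F1080: (101.735,60.025) → (131.089,36.961) → (100.317,21.140) → (101.735,60.025) (closed)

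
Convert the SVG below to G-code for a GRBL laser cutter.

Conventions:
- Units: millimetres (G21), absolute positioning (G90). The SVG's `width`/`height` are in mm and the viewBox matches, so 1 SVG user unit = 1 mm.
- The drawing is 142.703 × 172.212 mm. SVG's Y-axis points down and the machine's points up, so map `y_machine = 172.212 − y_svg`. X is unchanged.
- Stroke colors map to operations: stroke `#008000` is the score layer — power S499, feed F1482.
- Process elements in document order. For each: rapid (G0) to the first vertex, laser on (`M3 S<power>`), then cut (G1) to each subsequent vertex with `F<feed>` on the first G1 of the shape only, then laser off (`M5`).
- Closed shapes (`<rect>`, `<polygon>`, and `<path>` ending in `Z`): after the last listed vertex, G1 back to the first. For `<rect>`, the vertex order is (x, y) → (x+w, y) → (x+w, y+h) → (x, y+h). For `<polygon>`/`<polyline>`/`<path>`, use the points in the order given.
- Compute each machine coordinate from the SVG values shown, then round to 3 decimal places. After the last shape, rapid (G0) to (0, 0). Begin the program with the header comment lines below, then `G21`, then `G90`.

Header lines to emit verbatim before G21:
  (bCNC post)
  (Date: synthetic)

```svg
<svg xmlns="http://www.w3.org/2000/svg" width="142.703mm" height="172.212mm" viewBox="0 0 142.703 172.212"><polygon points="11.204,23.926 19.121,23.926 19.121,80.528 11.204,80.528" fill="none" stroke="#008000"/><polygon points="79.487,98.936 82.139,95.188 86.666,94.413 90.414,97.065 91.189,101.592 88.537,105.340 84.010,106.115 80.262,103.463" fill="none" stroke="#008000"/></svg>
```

1 u = 1 mm; y_m = 172.212 − y.

[1] `<polygon>` rectangle, #008000→score S499 F1482: (11.204,148.286) → (19.121,148.286) → (19.121,91.684) → (11.204,91.684) → (11.204,148.286) (closed)

[2] `<polygon>` regular polygon, #008000→score S499 F1482: (79.487,73.276) → (82.139,77.024) → (86.666,77.799) → (90.414,75.147) → (91.189,70.620) → (88.537,66.872) → (84.010,66.097) → (80.262,68.749) → (79.487,73.276) (closed)

(bCNC post)
(Date: synthetic)
G21
G90
G0 X11.204 Y148.286
M3 S499
G1 X19.121 Y148.286 F1482
G1 X19.121 Y91.684
G1 X11.204 Y91.684
G1 X11.204 Y148.286
M5
G0 X79.487 Y73.276
M3 S499
G1 X82.139 Y77.024 F1482
G1 X86.666 Y77.799
G1 X90.414 Y75.147
G1 X91.189 Y70.620
G1 X88.537 Y66.872
G1 X84.010 Y66.097
G1 X80.262 Y68.749
G1 X79.487 Y73.276
M5
G0 X0.000 Y0.000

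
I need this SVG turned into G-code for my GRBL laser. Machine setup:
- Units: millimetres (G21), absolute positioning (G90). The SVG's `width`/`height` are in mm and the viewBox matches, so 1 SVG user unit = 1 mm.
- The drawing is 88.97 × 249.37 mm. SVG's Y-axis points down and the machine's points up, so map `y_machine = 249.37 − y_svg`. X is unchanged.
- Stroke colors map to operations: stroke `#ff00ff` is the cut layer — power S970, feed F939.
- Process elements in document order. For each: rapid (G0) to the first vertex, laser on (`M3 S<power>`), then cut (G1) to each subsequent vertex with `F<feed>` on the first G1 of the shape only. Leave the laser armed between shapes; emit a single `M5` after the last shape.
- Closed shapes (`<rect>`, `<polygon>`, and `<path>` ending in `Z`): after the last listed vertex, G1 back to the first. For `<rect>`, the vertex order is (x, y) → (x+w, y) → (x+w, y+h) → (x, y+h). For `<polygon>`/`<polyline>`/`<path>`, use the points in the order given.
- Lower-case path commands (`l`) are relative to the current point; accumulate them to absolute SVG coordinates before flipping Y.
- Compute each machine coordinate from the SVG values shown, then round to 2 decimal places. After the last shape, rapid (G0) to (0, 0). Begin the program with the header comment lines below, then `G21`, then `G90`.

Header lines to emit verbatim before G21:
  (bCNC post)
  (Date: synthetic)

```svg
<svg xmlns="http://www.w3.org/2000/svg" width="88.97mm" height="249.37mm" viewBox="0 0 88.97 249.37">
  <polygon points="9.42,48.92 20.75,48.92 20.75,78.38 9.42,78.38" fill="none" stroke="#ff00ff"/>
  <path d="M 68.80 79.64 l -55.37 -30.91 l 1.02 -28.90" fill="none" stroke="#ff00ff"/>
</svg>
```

(bCNC post)
(Date: synthetic)
G21
G90
G0 X9.42 Y200.45
M3 S970
G1 X20.75 Y200.45 F939
G1 X20.75 Y170.99
G1 X9.42 Y170.99
G1 X9.42 Y200.45
G0 X68.80 Y169.73
M3 S970
G1 X13.43 Y200.64 F939
G1 X14.45 Y229.54
M5
G0 X0.00 Y0.00

viewBox `0 0 88.97 249.37` with mm width/height → 1 unit = 1 mm. Flip: y_m = 249.37 − y_svg.

**Shape 1** — `<polygon>` rectangle, stroke `#ff00ff` → cut (S970, F939). Machine vertices: (9.42,200.45) → (20.75,200.45) → (20.75,170.99) → (9.42,170.99) → (9.42,200.45). Closed: final G1 returns to the first vertex.

**Shape 2** — `<path>` open polyline, stroke `#ff00ff` → cut (S970, F939). Machine vertices: (68.80,169.73) → (13.43,200.64) → (14.45,229.54). Open path.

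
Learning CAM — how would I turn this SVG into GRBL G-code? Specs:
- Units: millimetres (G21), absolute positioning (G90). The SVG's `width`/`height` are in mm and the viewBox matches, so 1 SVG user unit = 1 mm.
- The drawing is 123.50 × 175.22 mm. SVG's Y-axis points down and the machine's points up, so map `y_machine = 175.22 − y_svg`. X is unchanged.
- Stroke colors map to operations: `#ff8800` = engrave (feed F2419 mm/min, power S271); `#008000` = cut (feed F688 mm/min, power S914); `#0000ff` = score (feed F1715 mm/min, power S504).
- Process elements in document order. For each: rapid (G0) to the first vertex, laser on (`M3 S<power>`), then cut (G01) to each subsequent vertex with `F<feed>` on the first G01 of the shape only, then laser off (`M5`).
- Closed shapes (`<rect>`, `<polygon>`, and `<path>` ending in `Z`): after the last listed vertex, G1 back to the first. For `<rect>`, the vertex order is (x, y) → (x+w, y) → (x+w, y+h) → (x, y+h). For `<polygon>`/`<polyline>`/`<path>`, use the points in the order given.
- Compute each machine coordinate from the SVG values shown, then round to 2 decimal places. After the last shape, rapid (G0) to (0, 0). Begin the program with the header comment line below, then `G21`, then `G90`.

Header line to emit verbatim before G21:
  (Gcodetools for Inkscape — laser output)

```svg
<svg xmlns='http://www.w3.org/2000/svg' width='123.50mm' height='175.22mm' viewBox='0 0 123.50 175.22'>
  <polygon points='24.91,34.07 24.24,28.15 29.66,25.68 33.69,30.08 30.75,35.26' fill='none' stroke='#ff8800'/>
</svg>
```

Since the viewBox matches the mm dimensions, user units are millimetres directly. The only transform is the Y-flip y_m = 175.22 − y_svg.

Shape 1 is a regular polygon drawn with `<polygon>`. Its stroke #ff8800 means engrave at S271, F2419. After flipping Y the toolpath is (24.91,141.15) → (24.24,147.07) → (29.66,149.54) → (33.69,145.14) → (30.75,139.96) → (24.91,141.15), returning to the start.

(Gcodetools for Inkscape — laser output)
G21
G90
G0 X24.91 Y141.15
M3 S271
G01 X24.24 Y147.07 F2419
G01 X29.66 Y149.54
G01 X33.69 Y145.14
G01 X30.75 Y139.96
G01 X24.91 Y141.15
M5
G0 X0.00 Y0.00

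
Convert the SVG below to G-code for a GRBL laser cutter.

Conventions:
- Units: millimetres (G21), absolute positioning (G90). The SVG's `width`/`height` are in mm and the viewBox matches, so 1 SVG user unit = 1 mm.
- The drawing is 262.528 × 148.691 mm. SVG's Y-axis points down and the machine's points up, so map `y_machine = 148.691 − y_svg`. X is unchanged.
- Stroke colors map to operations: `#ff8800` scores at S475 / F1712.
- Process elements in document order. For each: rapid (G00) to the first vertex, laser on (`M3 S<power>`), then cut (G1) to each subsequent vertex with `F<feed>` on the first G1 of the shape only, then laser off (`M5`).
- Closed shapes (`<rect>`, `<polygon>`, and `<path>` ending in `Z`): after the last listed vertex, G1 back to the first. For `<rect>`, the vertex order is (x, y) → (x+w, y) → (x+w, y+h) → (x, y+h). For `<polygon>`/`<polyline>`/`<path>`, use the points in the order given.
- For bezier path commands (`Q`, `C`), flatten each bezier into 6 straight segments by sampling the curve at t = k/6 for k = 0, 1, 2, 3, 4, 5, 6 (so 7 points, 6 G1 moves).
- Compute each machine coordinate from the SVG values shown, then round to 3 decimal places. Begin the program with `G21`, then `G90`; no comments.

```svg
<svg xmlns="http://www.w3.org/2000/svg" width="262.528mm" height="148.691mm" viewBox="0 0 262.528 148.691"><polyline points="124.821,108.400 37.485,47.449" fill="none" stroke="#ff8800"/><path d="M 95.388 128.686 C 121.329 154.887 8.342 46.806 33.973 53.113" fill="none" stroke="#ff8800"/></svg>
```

G21
G90
G00 X124.821 Y40.291
M3 S475
G1 X37.485 Y101.242 F1712
M5
G00 X95.388 Y20.005
M3 S475
G1 X98.066 Y16.943 F1712
G1 X85.299 Y29.355
G1 X64.797 Y50.331
G1 X44.269 Y72.966
G1 X31.424 Y90.350
G1 X33.973 Y95.578
M5

viewBox `0 0 262.528 148.691` with mm width/height → 1 unit = 1 mm. Flip: y_m = 148.691 − y_svg.

**Shape 1** — `<polyline>` line segment, stroke `#ff8800` → score (S475, F1712). Machine vertices: (124.821,40.291) → (37.485,101.242). Open path.

**Shape 2** — `<path>` cubic bezier, stroke `#ff8800` → score (S475, F1712). Control points (SVG): P0=(95.388,128.686), P1=(121.329,154.887), P2=(8.342,46.806), P3=(33.973,53.113); sampled at t=k/6. Machine vertices: (95.388,20.005) → (98.066,16.943) → (85.299,29.355) → (64.797,50.331) → (44.269,72.966) → (31.424,90.350) → (33.973,95.578). Open path.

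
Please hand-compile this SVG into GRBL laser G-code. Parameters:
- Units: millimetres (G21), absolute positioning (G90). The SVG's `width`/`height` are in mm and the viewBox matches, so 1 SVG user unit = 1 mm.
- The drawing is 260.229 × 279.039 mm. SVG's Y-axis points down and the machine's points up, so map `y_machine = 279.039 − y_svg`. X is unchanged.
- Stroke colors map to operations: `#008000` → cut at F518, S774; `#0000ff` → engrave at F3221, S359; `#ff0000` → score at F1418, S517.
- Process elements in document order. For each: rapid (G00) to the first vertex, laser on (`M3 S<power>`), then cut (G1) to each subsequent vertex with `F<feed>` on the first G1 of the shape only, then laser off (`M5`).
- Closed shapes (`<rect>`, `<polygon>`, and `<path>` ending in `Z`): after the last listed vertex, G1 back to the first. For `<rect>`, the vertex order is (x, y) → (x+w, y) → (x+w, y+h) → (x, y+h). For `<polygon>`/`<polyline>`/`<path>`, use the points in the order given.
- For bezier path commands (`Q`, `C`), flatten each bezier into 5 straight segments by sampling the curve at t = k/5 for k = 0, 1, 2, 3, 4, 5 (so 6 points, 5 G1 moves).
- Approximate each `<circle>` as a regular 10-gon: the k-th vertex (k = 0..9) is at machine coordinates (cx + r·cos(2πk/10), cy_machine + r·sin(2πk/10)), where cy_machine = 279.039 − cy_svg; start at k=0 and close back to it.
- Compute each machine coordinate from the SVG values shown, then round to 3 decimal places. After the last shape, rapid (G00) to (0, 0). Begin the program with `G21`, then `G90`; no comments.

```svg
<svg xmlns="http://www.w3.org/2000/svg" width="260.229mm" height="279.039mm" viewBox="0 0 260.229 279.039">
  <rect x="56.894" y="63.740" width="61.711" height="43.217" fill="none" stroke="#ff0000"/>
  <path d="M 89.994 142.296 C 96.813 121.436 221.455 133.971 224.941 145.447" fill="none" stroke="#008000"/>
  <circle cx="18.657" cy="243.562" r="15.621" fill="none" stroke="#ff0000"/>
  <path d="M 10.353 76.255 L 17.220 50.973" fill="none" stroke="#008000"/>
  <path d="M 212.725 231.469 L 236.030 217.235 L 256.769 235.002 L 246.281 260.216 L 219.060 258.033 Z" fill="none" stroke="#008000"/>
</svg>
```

viewBox `0 0 260.229 279.039` with mm width/height → 1 unit = 1 mm. Flip: y_m = 279.039 − y_svg.

**Shape 1** — `<rect>` rectangle, stroke `#ff0000` → score (S517, F1418). Machine vertices: (56.894,215.299) → (118.605,215.299) → (118.605,172.082) → (56.894,172.082) → (56.894,215.299). Closed: final G1 returns to the first vertex.

**Shape 2** — `<path>` cubic bezier, stroke `#008000` → cut (S774, F518). Control points (SVG): P0=(89.994,142.296), P1=(96.813,121.436), P2=(221.455,133.971), P3=(224.941,145.447); sampled at t=k/5. Machine vertices: (89.994,136.743) → (106.312,145.527) → (139.437,147.950) → (177.898,145.666) → (210.223,140.329) → (224.941,133.592). Open path.

**Shape 3** — `<circle>` circle, stroke `#ff0000` → score (S517, F1418). Machine vertices: (34.278,35.477) → (31.295,44.659) → (23.484,50.333) → (13.830,50.333) → (6.019,44.659) → (3.036,35.477) → (6.019,26.295) → (13.830,20.621) → (23.484,20.621) → (31.295,26.295) → (34.278,35.477). Closed: final G1 returns to the first vertex.

**Shape 4** — `<path>` line segment, stroke `#008000` → cut (S774, F518). Machine vertices: (10.353,202.784) → (17.220,228.066). Open path.

**Shape 5** — `<path>` regular polygon, stroke `#008000` → cut (S774, F518). Machine vertices: (212.725,47.570) → (236.030,61.804) → (256.769,44.037) → (246.281,18.823) → (219.060,21.006) → (212.725,47.570). Closed: final G1 returns to the first vertex.

G21
G90
G00 X56.894 Y215.299
M3 S517
G1 X118.605 Y215.299 F1418
G1 X118.605 Y172.082
G1 X56.894 Y172.082
G1 X56.894 Y215.299
M5
G00 X89.994 Y136.743
M3 S774
G1 X106.312 Y145.527 F518
G1 X139.437 Y147.950
G1 X177.898 Y145.666
G1 X210.223 Y140.329
G1 X224.941 Y133.592
M5
G00 X34.278 Y35.477
M3 S517
G1 X31.295 Y44.659 F1418
G1 X23.484 Y50.333
G1 X13.830 Y50.333
G1 X6.019 Y44.659
G1 X3.036 Y35.477
G1 X6.019 Y26.295
G1 X13.830 Y20.621
G1 X23.484 Y20.621
G1 X31.295 Y26.295
G1 X34.278 Y35.477
M5
G00 X10.353 Y202.784
M3 S774
G1 X17.220 Y228.066 F518
M5
G00 X212.725 Y47.570
M3 S774
G1 X236.030 Y61.804 F518
G1 X256.769 Y44.037
G1 X246.281 Y18.823
G1 X219.060 Y21.006
G1 X212.725 Y47.570
M5
G00 X0.000 Y0.000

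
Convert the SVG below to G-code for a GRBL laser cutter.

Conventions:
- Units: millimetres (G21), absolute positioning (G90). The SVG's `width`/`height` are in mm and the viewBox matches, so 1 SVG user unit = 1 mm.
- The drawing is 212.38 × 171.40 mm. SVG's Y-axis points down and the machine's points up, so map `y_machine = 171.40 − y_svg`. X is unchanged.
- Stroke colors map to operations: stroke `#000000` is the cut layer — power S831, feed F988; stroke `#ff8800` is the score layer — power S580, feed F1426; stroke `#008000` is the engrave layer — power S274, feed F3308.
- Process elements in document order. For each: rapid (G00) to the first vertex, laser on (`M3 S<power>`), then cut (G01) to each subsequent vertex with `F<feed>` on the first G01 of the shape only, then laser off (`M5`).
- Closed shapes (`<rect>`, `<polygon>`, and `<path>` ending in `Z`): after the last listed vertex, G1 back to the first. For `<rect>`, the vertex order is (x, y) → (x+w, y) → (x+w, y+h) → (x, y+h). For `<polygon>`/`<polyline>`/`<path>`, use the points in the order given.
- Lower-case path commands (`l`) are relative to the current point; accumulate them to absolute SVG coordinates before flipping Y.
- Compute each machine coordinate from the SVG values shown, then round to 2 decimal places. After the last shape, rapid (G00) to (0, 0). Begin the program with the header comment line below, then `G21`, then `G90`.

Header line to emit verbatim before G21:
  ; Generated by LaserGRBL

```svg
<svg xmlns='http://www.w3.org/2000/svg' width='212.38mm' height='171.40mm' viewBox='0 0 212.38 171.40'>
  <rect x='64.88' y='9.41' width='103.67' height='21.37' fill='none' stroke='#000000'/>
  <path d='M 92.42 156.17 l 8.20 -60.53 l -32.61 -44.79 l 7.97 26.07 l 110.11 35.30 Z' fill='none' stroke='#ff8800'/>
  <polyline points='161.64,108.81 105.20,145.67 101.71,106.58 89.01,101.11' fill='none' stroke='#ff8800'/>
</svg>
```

; Generated by LaserGRBL
G21
G90
G00 X64.88 Y161.99
M3 S831
G01 X168.55 Y161.99 F988
G01 X168.55 Y140.62
G01 X64.88 Y140.62
G01 X64.88 Y161.99
M5
G00 X92.42 Y15.23
M3 S580
G01 X100.62 Y75.76 F1426
G01 X68.01 Y120.55
G01 X75.98 Y94.48
G01 X186.09 Y59.18
G01 X92.42 Y15.23
M5
G00 X161.64 Y62.59
M3 S580
G01 X105.20 Y25.73 F1426
G01 X101.71 Y64.82
G01 X89.01 Y70.29
M5
G00 X0.00 Y0.00

viewBox `0 0 212.38 171.40` with mm width/height → 1 unit = 1 mm. Flip: y_m = 171.40 − y_svg.

**Shape 1** — `<rect>` rectangle, stroke `#000000` → cut (S831, F988). Machine vertices: (64.88,161.99) → (168.55,161.99) → (168.55,140.62) → (64.88,140.62) → (64.88,161.99). Closed: final G1 returns to the first vertex.

**Shape 2** — `<path>` closed polygon, stroke `#ff8800` → score (S580, F1426). Machine vertices: (92.42,15.23) → (100.62,75.76) → (68.01,120.55) → (75.98,94.48) → (186.09,59.18) → (92.42,15.23). Closed: final G1 returns to the first vertex.

**Shape 3** — `<polyline>` open polyline, stroke `#ff8800` → score (S580, F1426). Machine vertices: (161.64,62.59) → (105.20,25.73) → (101.71,64.82) → (89.01,70.29). Open path.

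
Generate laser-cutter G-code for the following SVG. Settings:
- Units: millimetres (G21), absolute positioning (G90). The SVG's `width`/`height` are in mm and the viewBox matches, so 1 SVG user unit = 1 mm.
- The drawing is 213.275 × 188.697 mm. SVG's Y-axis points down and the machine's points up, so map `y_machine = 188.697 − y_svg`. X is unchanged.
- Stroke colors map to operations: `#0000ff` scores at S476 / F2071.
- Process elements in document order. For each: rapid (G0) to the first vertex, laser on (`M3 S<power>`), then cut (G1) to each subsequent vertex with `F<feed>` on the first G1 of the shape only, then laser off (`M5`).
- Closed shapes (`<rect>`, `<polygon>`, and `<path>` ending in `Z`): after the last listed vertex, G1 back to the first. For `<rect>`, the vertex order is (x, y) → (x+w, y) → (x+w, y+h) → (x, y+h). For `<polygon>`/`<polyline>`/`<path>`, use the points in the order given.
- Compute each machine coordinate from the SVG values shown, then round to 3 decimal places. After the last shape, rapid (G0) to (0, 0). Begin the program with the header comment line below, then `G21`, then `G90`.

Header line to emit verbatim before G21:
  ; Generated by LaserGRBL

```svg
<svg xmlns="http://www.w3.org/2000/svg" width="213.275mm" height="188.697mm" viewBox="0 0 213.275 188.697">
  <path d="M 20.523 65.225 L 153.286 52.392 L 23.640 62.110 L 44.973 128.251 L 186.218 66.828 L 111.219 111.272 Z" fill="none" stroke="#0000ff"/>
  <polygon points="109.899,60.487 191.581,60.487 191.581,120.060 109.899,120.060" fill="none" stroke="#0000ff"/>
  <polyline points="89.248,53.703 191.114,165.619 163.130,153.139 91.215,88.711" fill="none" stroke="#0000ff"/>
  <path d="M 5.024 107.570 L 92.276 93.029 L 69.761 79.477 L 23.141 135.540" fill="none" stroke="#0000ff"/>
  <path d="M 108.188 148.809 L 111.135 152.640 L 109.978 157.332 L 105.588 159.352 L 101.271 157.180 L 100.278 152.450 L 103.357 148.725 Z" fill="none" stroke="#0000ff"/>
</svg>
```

; Generated by LaserGRBL
G21
G90
G0 X20.523 Y123.472
M3 S476
G1 X153.286 Y136.305 F2071
G1 X23.640 Y126.587
G1 X44.973 Y60.446
G1 X186.218 Y121.869
G1 X111.219 Y77.425
G1 X20.523 Y123.472
M5
G0 X109.899 Y128.210
M3 S476
G1 X191.581 Y128.210 F2071
G1 X191.581 Y68.637
G1 X109.899 Y68.637
G1 X109.899 Y128.210
M5
G0 X89.248 Y134.994
M3 S476
G1 X191.114 Y23.078 F2071
G1 X163.130 Y35.558
G1 X91.215 Y99.986
M5
G0 X5.024 Y81.127
M3 S476
G1 X92.276 Y95.668 F2071
G1 X69.761 Y109.220
G1 X23.141 Y53.157
M5
G0 X108.188 Y39.888
M3 S476
G1 X111.135 Y36.057 F2071
G1 X109.978 Y31.365
G1 X105.588 Y29.345
G1 X101.271 Y31.517
G1 X100.278 Y36.247
G1 X103.357 Y39.972
G1 X108.188 Y39.888
M5
G0 X0.000 Y0.000

Since the viewBox matches the mm dimensions, user units are millimetres directly. The only transform is the Y-flip y_m = 188.697 − y_svg.

Shape 1 is a closed polygon drawn with `<path>`. Its stroke #0000ff means score at S476, F2071. After flipping Y the toolpath is (20.523,123.472) → (153.286,136.305) → (23.640,126.587) → (44.973,60.446) → (186.218,121.869) → (111.219,77.425) → (20.523,123.472), returning to the start.

Shape 2 is a rectangle drawn with `<polygon>`. Its stroke #0000ff means score at S476, F2071. After flipping Y the toolpath is (109.899,128.210) → (191.581,128.210) → (191.581,68.637) → (109.899,68.637) → (109.899,128.210), returning to the start.

Shape 3 is a open polyline drawn with `<polyline>`. Its stroke #0000ff means score at S476, F2071. After flipping Y the toolpath is (89.248,134.994) → (191.114,23.078) → (163.130,35.558) → (91.215,99.986).

Shape 4 is a open polyline drawn with `<path>`. Its stroke #0000ff means score at S476, F2071. After flipping Y the toolpath is (5.024,81.127) → (92.276,95.668) → (69.761,109.220) → (23.141,53.157).

Shape 5 is a regular polygon drawn with `<path>`. Its stroke #0000ff means score at S476, F2071. After flipping Y the toolpath is (108.188,39.888) → (111.135,36.057) → (109.978,31.365) → (105.588,29.345) → (101.271,31.517) → (100.278,36.247) → (103.357,39.972) → (108.188,39.888), returning to the start.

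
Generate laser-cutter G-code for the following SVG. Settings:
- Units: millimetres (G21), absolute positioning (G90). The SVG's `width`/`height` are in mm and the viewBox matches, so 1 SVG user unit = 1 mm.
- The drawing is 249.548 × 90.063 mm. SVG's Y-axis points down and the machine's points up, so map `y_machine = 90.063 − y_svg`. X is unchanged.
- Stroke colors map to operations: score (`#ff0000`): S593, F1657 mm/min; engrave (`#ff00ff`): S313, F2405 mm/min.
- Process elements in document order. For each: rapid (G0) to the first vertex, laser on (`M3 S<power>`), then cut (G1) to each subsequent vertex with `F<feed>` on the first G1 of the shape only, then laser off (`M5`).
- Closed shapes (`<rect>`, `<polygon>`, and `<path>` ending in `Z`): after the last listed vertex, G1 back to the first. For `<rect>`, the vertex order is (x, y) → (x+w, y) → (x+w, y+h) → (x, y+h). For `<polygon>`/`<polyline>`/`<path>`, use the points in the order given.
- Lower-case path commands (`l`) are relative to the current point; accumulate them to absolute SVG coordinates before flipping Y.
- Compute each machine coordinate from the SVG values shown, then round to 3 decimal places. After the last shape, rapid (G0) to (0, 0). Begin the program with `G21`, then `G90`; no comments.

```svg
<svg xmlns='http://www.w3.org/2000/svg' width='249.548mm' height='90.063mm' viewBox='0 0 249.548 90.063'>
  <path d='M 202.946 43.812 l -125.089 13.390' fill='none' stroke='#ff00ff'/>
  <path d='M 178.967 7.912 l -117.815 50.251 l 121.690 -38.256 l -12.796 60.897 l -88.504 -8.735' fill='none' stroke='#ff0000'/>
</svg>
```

G21
G90
G0 X202.946 Y46.251
M3 S313
G1 X77.857 Y32.861 F2405
M5
G0 X178.967 Y82.151
M3 S593
G1 X61.152 Y31.900 F1657
G1 X182.842 Y70.156
G1 X170.046 Y9.259
G1 X81.542 Y17.994
M5
G0 X0.000 Y0.000

viewBox `0 0 249.548 90.063` with mm width/height → 1 unit = 1 mm. Flip: y_m = 90.063 − y_svg.

**Shape 1** — `<path>` line segment, stroke `#ff00ff` → engrave (S313, F2405). Machine vertices: (202.946,46.251) → (77.857,32.861). Open path.

**Shape 2** — `<path>` open polyline, stroke `#ff0000` → score (S593, F1657). Machine vertices: (178.967,82.151) → (61.152,31.900) → (182.842,70.156) → (170.046,9.259) → (81.542,17.994). Open path.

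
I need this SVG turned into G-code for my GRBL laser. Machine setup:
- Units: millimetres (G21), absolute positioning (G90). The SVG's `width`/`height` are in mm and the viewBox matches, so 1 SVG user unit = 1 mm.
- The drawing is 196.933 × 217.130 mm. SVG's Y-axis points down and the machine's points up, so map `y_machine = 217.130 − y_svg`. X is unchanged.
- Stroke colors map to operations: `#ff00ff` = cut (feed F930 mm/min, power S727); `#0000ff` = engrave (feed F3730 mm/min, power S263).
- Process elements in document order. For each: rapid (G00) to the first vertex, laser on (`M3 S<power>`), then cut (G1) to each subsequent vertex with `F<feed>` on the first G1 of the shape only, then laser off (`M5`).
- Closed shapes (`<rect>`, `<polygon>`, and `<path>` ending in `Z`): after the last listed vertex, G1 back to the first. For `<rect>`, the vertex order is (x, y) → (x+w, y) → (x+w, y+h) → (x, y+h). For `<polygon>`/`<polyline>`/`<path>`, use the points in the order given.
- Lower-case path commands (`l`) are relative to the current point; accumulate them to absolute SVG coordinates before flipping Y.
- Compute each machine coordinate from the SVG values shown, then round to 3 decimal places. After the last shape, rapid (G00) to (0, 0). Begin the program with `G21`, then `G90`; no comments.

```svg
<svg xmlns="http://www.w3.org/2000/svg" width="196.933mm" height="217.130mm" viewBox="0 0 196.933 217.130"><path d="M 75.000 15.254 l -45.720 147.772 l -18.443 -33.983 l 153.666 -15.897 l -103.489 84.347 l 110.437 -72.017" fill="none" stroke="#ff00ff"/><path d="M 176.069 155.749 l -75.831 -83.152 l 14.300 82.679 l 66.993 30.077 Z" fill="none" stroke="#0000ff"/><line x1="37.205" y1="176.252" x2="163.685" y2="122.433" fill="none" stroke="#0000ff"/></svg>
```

viewBox `0 0 196.933 217.130` with mm width/height → 1 unit = 1 mm. Flip: y_m = 217.130 − y_svg.

**Shape 1** — `<path>` open polyline, stroke `#ff00ff` → cut (S727, F930). Machine vertices: (75.000,201.876) → (29.280,54.104) → (10.837,88.087) → (164.503,103.984) → (61.014,19.637) → (171.451,91.654). Open path.

**Shape 2** — `<path>` closed polygon, stroke `#0000ff` → engrave (S263, F3730). Machine vertices: (176.069,61.381) → (100.238,144.533) → (114.538,61.854) → (181.531,31.777) → (176.069,61.381). Closed: final G1 returns to the first vertex.

**Shape 3** — `<line>` line segment, stroke `#0000ff` → engrave (S263, F3730). Machine vertices: (37.205,40.878) → (163.685,94.697). Open path.

G21
G90
G00 X75.000 Y201.876
M3 S727
G1 X29.280 Y54.104 F930
G1 X10.837 Y88.087
G1 X164.503 Y103.984
G1 X61.014 Y19.637
G1 X171.451 Y91.654
M5
G00 X176.069 Y61.381
M3 S263
G1 X100.238 Y144.533 F3730
G1 X114.538 Y61.854
G1 X181.531 Y31.777
G1 X176.069 Y61.381
M5
G00 X37.205 Y40.878
M3 S263
G1 X163.685 Y94.697 F3730
M5
G00 X0.000 Y0.000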